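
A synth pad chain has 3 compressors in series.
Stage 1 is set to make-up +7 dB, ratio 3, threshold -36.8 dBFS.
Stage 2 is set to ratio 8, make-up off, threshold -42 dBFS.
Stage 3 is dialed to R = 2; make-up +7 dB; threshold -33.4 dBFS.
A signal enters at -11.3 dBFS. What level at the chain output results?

-32.4125 dBFS

Stage 1: overshoot 25.5 dB → 25.5/3 = 8.5 dB → -28.3 dBFS; +7 dB make-up → -21.3 dBFS.
Stage 2: 20.7 dB above -42 dBFS, reduced 8:1 to 2.5875 dB above → -39.4125 dBFS.
Stage 3: below threshold (-39.4125 ≤ -33.4); passes unchanged; make-up brings it to -32.4125 dBFS.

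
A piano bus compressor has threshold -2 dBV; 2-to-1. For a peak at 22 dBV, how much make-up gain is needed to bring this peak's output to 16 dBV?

6 dB

The peak compresses to -2 + 24/2 = 10 dBV.
To reach 16 dBV requires 16 − 10 = 6 dB of make-up.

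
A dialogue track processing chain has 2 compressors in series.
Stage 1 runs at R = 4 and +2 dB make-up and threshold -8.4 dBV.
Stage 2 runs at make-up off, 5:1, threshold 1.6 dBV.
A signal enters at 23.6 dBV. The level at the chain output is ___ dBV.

Stage 1: 23.6 dBV is 32 dB over -8.4 dBV; at 4:1 that becomes 8 dB over, giving -0.4 dBV; +2 dB make-up → 1.6 dBV.
Stage 2: 1.6 dBV ≤ 1.6 dBV, so stage 2 doesn't engage; output 1.6 dBV.

1.6 dBV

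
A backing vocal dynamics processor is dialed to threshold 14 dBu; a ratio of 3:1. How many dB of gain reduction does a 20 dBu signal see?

4 dB

20 dBu exceeds the threshold by 6 dB.
After 3:1 compression the overshoot becomes 6/3 = 2 dB.
So the signal is attenuated by 6 − 2 = 4 dB.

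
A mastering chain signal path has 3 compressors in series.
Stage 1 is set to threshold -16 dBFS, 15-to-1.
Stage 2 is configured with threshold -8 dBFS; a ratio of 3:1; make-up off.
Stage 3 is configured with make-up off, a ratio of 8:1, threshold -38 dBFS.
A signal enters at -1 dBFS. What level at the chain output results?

Stage 1: 15 dB above -16 dBFS, reduced 15:1 to 1 dB above → -15 dBFS.
Stage 2: -15 dBFS is at or below the -8 dBFS threshold — no compression; output -15 dBFS.
Stage 3: overshoot 23 dB → 23/8 = 2.875 dB → -35.125 dBFS.

-35.125 dBFS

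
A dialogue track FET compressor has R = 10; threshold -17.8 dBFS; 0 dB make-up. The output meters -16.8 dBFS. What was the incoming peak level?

The compressed level sits -16.8 − (-17.8) = 1 dB over threshold.
Input overshoot = R × output overshoot = 10 dB → input = -17.8 + 10 = -7.8 dBFS.

-7.8 dBFS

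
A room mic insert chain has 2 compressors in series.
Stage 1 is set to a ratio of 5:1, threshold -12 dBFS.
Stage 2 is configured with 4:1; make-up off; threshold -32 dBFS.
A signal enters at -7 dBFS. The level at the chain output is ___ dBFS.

-26.75 dBFS

Stage 1: 5 dB above -12 dBFS, reduced 5:1 to 1 dB above → -11 dBFS.
Stage 2: 21 dB above -32 dBFS, reduced 4:1 to 5.25 dB above → -26.75 dBFS.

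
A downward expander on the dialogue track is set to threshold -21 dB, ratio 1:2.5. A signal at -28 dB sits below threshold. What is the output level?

-38.5 dB

Below threshold, a 1:2.5 expander applies gain = (2.5−1)×(T − x) of attenuation.
(2.5−1) × 7 = 10.5 dB, so output = -28 − 10.5 = -38.5 dB.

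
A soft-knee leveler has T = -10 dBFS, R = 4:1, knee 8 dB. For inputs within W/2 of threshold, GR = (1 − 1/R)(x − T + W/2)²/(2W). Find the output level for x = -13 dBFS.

x − T + W/2 = -13 − (-10) + 4 = 1.
GR = (1 − 1/4) × 1² / 16 = 0.75 × 1 / 16 = 0.046875 dB.
Output = -13 − 0.046875 = -13.046875 dBFS.

-13.046875 dBFS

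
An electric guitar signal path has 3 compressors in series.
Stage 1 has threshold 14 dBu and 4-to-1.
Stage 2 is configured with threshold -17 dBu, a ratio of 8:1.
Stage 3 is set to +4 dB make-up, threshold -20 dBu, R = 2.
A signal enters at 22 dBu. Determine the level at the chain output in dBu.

-12.4375 dBu

Stage 1: overshoot 8 dB → 8/4 = 2 dB → 16 dBu.
Stage 2: 33 dB above -17 dBu, reduced 8:1 to 4.125 dB above → -12.875 dBu.
Stage 3: overshoot 7.125 dB → 7.125/2 = 3.5625 dB → -16.4375 dBu; +4 dB make-up → -12.4375 dBu.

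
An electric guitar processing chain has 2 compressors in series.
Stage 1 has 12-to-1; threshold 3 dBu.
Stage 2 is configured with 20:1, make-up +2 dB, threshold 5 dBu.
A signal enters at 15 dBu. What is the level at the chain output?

Stage 1: 12 dB above 3 dBu, reduced 12:1 to 1 dB above → 4 dBu.
Stage 2: below threshold (4 ≤ 5); passes unchanged; make-up brings it to 6 dBu.

6 dBu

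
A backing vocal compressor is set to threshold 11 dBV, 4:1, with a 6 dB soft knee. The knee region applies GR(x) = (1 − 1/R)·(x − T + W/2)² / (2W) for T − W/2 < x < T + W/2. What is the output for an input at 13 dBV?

x − T + W/2 = 13 − 11 + 3 = 5.
GR = (1 − 1/4) × 5² / 12 = 0.75 × 25 / 12 = 1.5625 dB.
Output = 13 − 1.5625 = 11.4375 dBV.

11.4375 dBV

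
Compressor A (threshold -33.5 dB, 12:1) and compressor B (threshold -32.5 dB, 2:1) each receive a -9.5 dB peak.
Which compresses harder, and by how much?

A, by 10.5 dB

A: overshoot 24 dB → output overshoot 2 dB → GR 22 dB.
B: overshoot 23 dB → output overshoot 11.5 dB → GR 11.5 dB.
A applies 10.5 dB more gain reduction.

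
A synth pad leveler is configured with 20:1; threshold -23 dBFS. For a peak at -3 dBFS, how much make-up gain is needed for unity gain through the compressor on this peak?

19 dB

Overshoot 20 dB → 20/20 = 1 dB after compression, so the compressed level is -23 + 1 = -22 dBFS.
Make-up = target − compressed = -3 − (-22) = 19 dB.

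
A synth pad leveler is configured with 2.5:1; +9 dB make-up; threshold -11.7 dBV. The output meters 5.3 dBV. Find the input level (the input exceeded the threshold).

Before make-up, the level was 5.3 − 9 = -3.7 dBV.
The compressed level sits -3.7 − (-11.7) = 8 dB over threshold.
Input overshoot = R × output overshoot = 20 dB → input = -11.7 + 20 = 8.3 dBV.

8.3 dBV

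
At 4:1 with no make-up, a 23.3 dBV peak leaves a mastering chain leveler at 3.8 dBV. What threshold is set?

Gain reduction = 23.3 − 3.8 = 19.5 dB; output overshoot = GR / (R − 1) = 19.5 / 3 = 6.5 dB.
Threshold = output − output overshoot = 3.8 − 6.5 = -2.7 dBV.

-2.7 dBV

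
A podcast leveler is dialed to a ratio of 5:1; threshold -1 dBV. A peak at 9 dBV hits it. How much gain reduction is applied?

Overshoot = 9 − (-1) = 10 dB.
A 5:1 ratio leaves 2 dB of that excess.
GR = overshoot in − overshoot out = 10 − 2 = 8 dB.

8 dB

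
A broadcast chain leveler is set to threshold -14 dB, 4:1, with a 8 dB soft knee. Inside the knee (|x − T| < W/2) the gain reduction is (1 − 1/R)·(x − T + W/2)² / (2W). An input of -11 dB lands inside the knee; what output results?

-13.296875 dB

x − T + W/2 = -11 − (-14) + 4 = 7.
GR = (1 − 1/4) × 7² / 16 = 0.75 × 49 / 16 = 2.296875 dB.
Output = -11 − 2.296875 = -13.296875 dB.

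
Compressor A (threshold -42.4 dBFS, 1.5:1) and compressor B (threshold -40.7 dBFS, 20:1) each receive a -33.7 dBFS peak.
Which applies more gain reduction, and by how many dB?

A: GR = 8.7 − 8.7/1.5 = 2.9 dB.
B: GR = 7 − 7/20 = 6.65 dB.
B reduces 3.75 dB more.

B, by 3.75 dB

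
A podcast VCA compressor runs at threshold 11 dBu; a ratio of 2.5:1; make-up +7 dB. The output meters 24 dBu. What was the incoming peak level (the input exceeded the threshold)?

Stripping the +7 dB make-up gives 17 dBu at the gain stage.
The compressed level sits 17 − 11 = 6 dB over threshold.
Before 2.5:1 compression the overshoot was 6 × 2.5 = 15 dB, so input = 11 + 15 = 26 dBu.

26 dBu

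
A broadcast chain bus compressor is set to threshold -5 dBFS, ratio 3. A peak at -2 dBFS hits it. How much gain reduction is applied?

The signal is 3 dB above threshold.
A 3:1 ratio leaves 1 dB of that excess.
So the signal is attenuated by 3 − 1 = 2 dB.

2 dB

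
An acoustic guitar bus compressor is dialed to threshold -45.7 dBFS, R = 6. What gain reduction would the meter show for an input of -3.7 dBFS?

Overshoot = -3.7 − (-45.7) = 42 dB.
At 6:1, output sits 42/6 = 7 dB above threshold.
Gain reduction = 42 − 7 = 35 dB.

35 dB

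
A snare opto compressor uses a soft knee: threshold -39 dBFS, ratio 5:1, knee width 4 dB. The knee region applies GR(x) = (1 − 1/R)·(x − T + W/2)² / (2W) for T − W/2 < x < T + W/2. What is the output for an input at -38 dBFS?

x − T + W/2 = -38 − (-39) + 2 = 3.
GR = (1 − 1/5) × 3² / 8 = 0.8 × 9 / 8 = 0.9 dB.
Output = -38 − 0.9 = -38.9 dBFS.

-38.9 dBFS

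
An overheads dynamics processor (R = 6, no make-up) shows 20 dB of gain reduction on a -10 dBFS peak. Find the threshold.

Let T be the threshold. Output overshoot = (input overshoot)/R, so -30 − T = (-10 − T)/6.
6·(-30 − T) = -10 − T → 5·T = -180 − (-10) = -170.
T = -170/5 = -34 dBFS.

-34 dBFS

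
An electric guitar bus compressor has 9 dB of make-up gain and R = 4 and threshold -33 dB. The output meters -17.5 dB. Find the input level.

Stripping the +9 dB make-up gives -26.5 dB at the gain stage.
The compressed level sits -26.5 − (-33) = 6.5 dB over threshold.
Undo the ratio: input overshoot = 6.5 × 4 = 26 dB, giving input = -7 dB.

-7 dB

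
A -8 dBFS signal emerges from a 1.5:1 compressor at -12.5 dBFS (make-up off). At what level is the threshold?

Input is 13.5 dB above T (since output overshoot × R = input overshoot: (-12.5 − T)·1.5 = -8 − T gives T = -21.5 dBFS).
Check: -21.5 + (-8 − (-21.5))/1.5 = -21.5 + 9 = -12.5 dBFS. ✓

-21.5 dBFS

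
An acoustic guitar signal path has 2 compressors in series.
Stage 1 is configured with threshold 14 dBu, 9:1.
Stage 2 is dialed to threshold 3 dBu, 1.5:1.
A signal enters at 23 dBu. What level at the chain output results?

Stage 1: 23 dBu is 9 dB over 14 dBu; at 9:1 that becomes 1 dB over, giving 15 dBu.
Stage 2: overshoot 12 dB → 12/1.5 = 8 dB → 11 dBu.

11 dBu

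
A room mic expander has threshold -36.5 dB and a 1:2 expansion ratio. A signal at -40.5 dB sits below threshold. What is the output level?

-44.5 dB

The input is 4 dB below the -36.5 dB threshold.
A 1:2 expander multiplies undershoot by 2: 4 × 2 = 8 dB below threshold.
Output = -36.5 − 8 = -44.5 dB.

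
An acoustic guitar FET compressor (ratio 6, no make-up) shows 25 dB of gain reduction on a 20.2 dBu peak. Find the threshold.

-9.8 dBu

Input is 30 dB above T (since output overshoot × R = input overshoot: (-4.8 − T)·6 = 20.2 − T gives T = -9.8 dBu).
Check: -9.8 + (20.2 − (-9.8))/6 = -9.8 + 5 = -4.8 dBu. ✓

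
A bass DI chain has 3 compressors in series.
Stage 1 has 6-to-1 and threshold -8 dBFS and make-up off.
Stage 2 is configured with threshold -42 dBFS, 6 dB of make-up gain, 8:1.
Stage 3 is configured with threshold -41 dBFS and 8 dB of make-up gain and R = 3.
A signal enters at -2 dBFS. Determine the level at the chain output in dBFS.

-29.875 dBFS

Stage 1: overshoot 6 dB → 6/6 = 1 dB → -7 dBFS.
Stage 2: overshoot 35 dB → 35/8 = 4.375 dB → -37.625 dBFS; +6 dB make-up → -31.625 dBFS.
Stage 3: overshoot 9.375 dB → 9.375/3 = 3.125 dB → -37.875 dBFS; +8 dB make-up → -29.875 dBFS.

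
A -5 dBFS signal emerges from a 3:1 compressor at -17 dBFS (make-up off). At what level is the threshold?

-23 dBFS

Gain reduction = -5 − (-17) = 12 dB; output overshoot = GR / (R − 1) = 12 / 2 = 6 dB.
Threshold = output − output overshoot = -17 − 6 = -23 dBFS.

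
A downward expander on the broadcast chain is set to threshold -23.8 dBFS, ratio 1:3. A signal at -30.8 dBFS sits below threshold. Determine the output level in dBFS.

-44.8 dBFS

Below threshold, a 1:3 expander applies gain = (3−1)×(T − x) of attenuation.
(3−1) × 7 = 14 dB, so output = -30.8 − 14 = -44.8 dBFS.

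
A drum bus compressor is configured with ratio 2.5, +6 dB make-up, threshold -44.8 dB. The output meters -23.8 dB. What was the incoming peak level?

-7.3 dB

Remove make-up: -23.8 − 6 = -29.8 dB.
The compressed level sits -29.8 − (-44.8) = 15 dB over threshold.
Undo the ratio: input overshoot = 15 × 2.5 = 37.5 dB, giving input = -7.3 dB.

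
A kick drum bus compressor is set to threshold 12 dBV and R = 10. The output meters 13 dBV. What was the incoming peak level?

22 dBV

The compressed level sits 13 − 12 = 1 dB over threshold.
Input overshoot = R × output overshoot = 10 dB → input = 12 + 10 = 22 dBV.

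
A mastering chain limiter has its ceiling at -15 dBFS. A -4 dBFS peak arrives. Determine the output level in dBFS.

The limiter clamps the peak to its -15 dBFS ceiling.

-15 dBFS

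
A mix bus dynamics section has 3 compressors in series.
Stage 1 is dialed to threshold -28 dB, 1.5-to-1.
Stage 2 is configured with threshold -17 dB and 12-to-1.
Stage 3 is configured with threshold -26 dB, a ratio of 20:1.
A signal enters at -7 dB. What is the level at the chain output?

-25.5375 dB

Stage 1: overshoot 21 dB → 21/1.5 = 14 dB → -14 dB.
Stage 2: -14 dB is 3 dB over -17 dB; at 12:1 that becomes 0.25 dB over, giving -16.75 dB.
Stage 3: overshoot 9.25 dB → 9.25/20 = 0.4625 dB → -25.5375 dB.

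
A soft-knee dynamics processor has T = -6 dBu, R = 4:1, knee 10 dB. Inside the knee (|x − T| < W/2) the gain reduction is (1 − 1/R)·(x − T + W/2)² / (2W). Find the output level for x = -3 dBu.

-5.4 dBu

x − T + W/2 = -3 − (-6) + 5 = 8.
GR = (1 − 1/4) × 8² / 20 = 0.75 × 64 / 20 = 2.4 dB.
Output = -3 − 2.4 = -5.4 dBu.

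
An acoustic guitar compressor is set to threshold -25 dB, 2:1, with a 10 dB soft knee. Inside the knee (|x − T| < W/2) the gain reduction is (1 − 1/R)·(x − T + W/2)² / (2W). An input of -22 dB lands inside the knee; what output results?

x − T + W/2 = -22 − (-25) + 5 = 8.
GR = (1 − 1/2) × 8² / 20 = 0.5 × 64 / 20 = 1.6 dB.
Output = -22 − 1.6 = -23.6 dB.

-23.6 dB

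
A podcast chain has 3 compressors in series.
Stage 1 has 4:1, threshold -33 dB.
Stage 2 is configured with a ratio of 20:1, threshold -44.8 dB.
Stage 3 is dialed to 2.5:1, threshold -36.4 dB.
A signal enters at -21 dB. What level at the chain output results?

-44.06 dB

Stage 1: overshoot 12 dB → 12/4 = 3 dB → -30 dB.
Stage 2: -30 dB is 14.8 dB over -44.8 dB; at 20:1 that becomes 0.74 dB over, giving -44.06 dB.
Stage 3: -44.06 dB is at or below the -36.4 dB threshold — no compression; output -44.06 dB.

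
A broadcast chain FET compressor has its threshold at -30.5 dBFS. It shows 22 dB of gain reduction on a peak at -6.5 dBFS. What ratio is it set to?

12:1

Input overshoot = -6.5 − (-30.5) = 24 dB.
Output overshoot = 24 − 22 = 2 dB.
Ratio = input overshoot / output overshoot = 24 / 2 = 12.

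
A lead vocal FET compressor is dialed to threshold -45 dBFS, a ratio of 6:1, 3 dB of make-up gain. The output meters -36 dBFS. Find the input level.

Stripping the +3 dB make-up gives -39 dBFS at the gain stage.
Post-compression overshoot = -39 − (-45) = 6 dB.
Before 6:1 compression the overshoot was 6 × 6 = 36 dB, so input = -45 + 36 = -9 dBFS.

-9 dBFS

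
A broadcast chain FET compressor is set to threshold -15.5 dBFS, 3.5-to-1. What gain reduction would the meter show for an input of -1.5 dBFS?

10 dB

Overshoot = -1.5 − (-15.5) = 14 dB.
After 3.5:1 compression the overshoot becomes 14/3.5 = 4 dB.
GR = overshoot in − overshoot out = 14 − 4 = 10 dB.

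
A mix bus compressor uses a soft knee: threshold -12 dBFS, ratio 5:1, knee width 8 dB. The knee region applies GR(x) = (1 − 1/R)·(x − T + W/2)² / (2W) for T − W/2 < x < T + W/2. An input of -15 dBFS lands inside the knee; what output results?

x − T + W/2 = -15 − (-12) + 4 = 1.
GR = (1 − 1/5) × 1² / 16 = 0.8 × 1 / 16 = 0.05 dB.
Output = -15 − 0.05 = -15.05 dBFS.

-15.05 dBFS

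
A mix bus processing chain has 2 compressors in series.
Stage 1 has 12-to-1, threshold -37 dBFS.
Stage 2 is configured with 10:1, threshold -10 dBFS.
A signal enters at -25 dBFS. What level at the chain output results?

-36 dBFS

Stage 1: -25 dBFS is 12 dB over -37 dBFS; at 12:1 that becomes 1 dB over, giving -36 dBFS.
Stage 2: -36 dBFS is at or below the -10 dBFS threshold — no compression; output -36 dBFS.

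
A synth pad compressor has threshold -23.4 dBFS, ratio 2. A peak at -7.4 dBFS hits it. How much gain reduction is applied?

-7.4 dBFS exceeds the threshold by 16 dB.
After 2:1 compression the overshoot becomes 16/2 = 8 dB.
GR = overshoot in − overshoot out = 16 − 8 = 8 dB.

8 dB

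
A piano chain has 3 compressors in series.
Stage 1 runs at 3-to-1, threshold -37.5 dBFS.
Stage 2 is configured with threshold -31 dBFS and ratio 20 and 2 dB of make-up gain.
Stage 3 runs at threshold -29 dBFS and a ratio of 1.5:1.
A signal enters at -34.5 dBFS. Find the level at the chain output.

-34.5 dBFS

Stage 1: 3 dB above -37.5 dBFS, reduced 3:1 to 1 dB above → -36.5 dBFS.
Stage 2: -36.5 dBFS ≤ -31 dBFS, so stage 2 doesn't engage; make-up brings it to -34.5 dBFS.
Stage 3: -34.5 dBFS ≤ -29 dBFS, so stage 3 doesn't engage; output -34.5 dBFS.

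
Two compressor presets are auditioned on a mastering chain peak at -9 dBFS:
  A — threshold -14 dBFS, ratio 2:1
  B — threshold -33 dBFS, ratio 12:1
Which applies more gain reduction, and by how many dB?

A: GR = 5 − 5/2 = 2.5 dB.
B: GR = 24 − 24/12 = 22 dB.
B reduces 19.5 dB more.

B, by 19.5 dB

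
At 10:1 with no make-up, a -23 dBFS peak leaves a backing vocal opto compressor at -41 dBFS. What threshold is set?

-43 dBFS

Gain reduction = -23 − (-41) = 18 dB; output overshoot = GR / (R − 1) = 18 / 9 = 2 dB.
Threshold = output − output overshoot = -41 − 2 = -43 dBFS.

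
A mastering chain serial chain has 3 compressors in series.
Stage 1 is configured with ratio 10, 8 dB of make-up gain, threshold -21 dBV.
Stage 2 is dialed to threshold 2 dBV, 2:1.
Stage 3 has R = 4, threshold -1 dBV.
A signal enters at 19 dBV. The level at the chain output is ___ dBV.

-9 dBV

Stage 1: overshoot 40 dB → 40/10 = 4 dB → -17 dBV; +8 dB make-up → -9 dBV.
Stage 2: -9 dBV is at or below the 2 dBV threshold — no compression; output -9 dBV.
Stage 3: -9 dBV is at or below the -1 dBV threshold — no compression; output -9 dBV.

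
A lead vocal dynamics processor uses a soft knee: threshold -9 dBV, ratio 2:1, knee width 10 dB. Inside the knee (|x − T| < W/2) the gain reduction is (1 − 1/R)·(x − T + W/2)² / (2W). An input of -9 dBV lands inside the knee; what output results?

-9.625 dBV

x − T + W/2 = -9 − (-9) + 5 = 5.
GR = (1 − 1/2) × 5² / 20 = 0.5 × 25 / 20 = 0.625 dB.
Output = -9 − 0.625 = -9.625 dBV.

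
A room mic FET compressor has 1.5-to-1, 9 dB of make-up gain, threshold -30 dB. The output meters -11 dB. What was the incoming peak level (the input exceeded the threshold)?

-15 dB

Remove make-up: -11 − 9 = -20 dB.
Post-compression overshoot = -20 − (-30) = 10 dB.
Before 1.5:1 compression the overshoot was 10 × 1.5 = 15 dB, so input = -30 + 15 = -15 dB.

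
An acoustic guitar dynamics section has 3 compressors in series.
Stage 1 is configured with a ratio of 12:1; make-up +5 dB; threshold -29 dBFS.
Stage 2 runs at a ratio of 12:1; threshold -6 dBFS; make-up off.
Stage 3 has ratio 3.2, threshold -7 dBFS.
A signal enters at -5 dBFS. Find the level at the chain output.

Stage 1: -5 dBFS is 24 dB over -29 dBFS; at 12:1 that becomes 2 dB over, giving -27 dBFS; +5 dB make-up → -22 dBFS.
Stage 2: below threshold (-22 ≤ -6); passes unchanged; output -22 dBFS.
Stage 3: -22 dBFS is at or below the -7 dBFS threshold — no compression; output -22 dBFS.

-22 dBFS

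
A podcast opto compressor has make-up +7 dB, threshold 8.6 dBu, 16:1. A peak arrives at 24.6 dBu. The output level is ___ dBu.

The input is 16 dB above the 8.6 dBu threshold.
16:1 compression reduces that to 16/16 = 1 dB over.
So the level is 8.6 + 1 = 9.6 dBu; make-up adds 7 dB, giving 16.6 dBu.

16.6 dBu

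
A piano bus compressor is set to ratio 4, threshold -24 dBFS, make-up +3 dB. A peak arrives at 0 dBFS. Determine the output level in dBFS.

0 dBFS sits 24 dB over threshold.
At 4:1 the overshoot is divided by 4, leaving 6 dB above threshold.
That puts the output at -18 dBFS; make-up adds 3 dB, giving -15 dBFS.

-15 dBFS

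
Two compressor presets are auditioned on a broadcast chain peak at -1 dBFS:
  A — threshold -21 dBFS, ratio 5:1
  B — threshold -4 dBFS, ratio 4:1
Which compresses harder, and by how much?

A, by 13.75 dB

A: GR = 20 − 20/5 = 16 dB.
B: GR = 3 − 3/4 = 2.25 dB.
Difference: 13.75 dB in favour of A.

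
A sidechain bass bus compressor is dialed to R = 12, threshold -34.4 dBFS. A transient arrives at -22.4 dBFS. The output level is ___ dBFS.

-22.4 dBFS sits 12 dB over threshold.
12:1 compression reduces that to 12/12 = 1 dB over.
So the level is -34.4 + 1 = -33.4 dBFS.

-33.4 dBFS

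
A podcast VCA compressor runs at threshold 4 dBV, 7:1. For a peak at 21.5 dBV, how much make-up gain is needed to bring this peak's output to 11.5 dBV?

Overshoot 17.5 dB → 17.5/7 = 2.5 dB after compression, so the compressed level is 4 + 2.5 = 6.5 dBV.
Make-up = target − compressed = 11.5 − 6.5 = 5 dB.

5 dB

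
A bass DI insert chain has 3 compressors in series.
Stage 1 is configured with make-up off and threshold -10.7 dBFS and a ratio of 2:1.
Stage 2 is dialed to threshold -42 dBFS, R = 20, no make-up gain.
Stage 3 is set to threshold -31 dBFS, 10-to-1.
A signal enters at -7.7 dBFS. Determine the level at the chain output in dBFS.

-40.36 dBFS

Stage 1: -7.7 dBFS is 3 dB over -10.7 dBFS; at 2:1 that becomes 1.5 dB over, giving -9.2 dBFS.
Stage 2: -9.2 dBFS is 32.8 dB over -42 dBFS; at 20:1 that becomes 1.64 dB over, giving -40.36 dBFS.
Stage 3: -40.36 dBFS ≤ -31 dBFS, so stage 3 doesn't engage; output -40.36 dBFS.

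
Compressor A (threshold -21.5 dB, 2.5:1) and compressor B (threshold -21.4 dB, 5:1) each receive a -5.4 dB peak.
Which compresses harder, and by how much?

B, by 3.14 dB

A: GR = 16.1 − 16.1/2.5 = 9.66 dB.
B: GR = 16 − 16/5 = 12.8 dB.
B reduces 3.14 dB more.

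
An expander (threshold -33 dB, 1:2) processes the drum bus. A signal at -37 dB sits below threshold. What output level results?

The input is 4 dB below the -33 dB threshold.
A 1:2 expander multiplies undershoot by 2: 4 × 2 = 8 dB below threshold.
Output = -33 − 8 = -41 dB.

-41 dB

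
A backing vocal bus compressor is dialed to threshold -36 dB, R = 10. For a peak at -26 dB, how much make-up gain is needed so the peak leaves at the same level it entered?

9 dB

Overshoot 10 dB → 10/10 = 1 dB after compression, so the compressed level is -36 + 1 = -35 dB.
Make-up = target − compressed = -26 − (-35) = 9 dB.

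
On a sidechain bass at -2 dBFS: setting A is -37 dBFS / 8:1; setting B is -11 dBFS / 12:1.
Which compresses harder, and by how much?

A, by 22.375 dB

A: 35 dB over, compressed to 4.375 dB over, so 30.625 dB of GR.
B: 9 dB over, compressed to 0.75 dB over, so 8.25 dB of GR.
Difference: 22.375 dB in favour of A.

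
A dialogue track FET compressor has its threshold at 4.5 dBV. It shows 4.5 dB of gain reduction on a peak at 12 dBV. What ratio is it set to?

Input overshoot = 12 − 4.5 = 7.5 dB.
Output overshoot = 7.5 − 4.5 = 3 dB.
Ratio = input overshoot / output overshoot = 7.5 / 3 = 2.5.

2.5:1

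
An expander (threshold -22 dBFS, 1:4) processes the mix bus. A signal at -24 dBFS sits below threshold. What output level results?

-30 dBFS

The input is 2 dB below the -22 dBFS threshold.
A 1:4 expander multiplies undershoot by 4: 2 × 4 = 8 dB below threshold.
Output = -22 − 8 = -30 dBFS.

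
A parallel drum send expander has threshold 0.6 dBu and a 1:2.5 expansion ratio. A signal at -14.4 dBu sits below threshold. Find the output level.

The input is 15 dB below the 0.6 dBu threshold.
A 1:2.5 expander multiplies undershoot by 2.5: 15 × 2.5 = 37.5 dB below threshold.
Output = 0.6 − 37.5 = -36.9 dBu.

-36.9 dBu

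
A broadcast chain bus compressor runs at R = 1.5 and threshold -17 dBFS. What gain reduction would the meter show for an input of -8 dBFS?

Overshoot = -8 − (-17) = 9 dB.
At 1.5:1, output sits 9/1.5 = 6 dB above threshold.
So the signal is attenuated by 9 − 6 = 3 dB.

3 dB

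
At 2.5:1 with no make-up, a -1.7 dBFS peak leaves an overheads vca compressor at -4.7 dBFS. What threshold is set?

-6.7 dBFS

Let T be the threshold. Output overshoot = (input overshoot)/R, so -4.7 − T = (-1.7 − T)/2.5.
2.5·(-4.7 − T) = -1.7 − T → 1.5·T = -11.75 − (-1.7) = -10.05.
T = -10.05/1.5 = -6.7 dBFS.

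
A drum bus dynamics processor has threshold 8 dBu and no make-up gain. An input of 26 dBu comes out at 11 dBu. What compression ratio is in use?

6:1

Input overshoot = 26 − 8 = 18 dB; output overshoot = 11 − 8 = 3 dB.
Ratio = 18 / 3 = 6.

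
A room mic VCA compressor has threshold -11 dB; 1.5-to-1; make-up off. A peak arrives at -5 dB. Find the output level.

Overshoot: -5 − (-11) = 6 dB.
The 6 dB excess becomes 4 dB after 1.5:1 reduction.
So the level is -11 + 4 = -7 dB.

-7 dB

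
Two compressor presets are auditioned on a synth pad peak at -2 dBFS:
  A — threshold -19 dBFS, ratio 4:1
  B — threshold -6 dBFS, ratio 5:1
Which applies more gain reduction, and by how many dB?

A: overshoot 17 dB → output overshoot 4.25 dB → GR 12.75 dB.
B: overshoot 4 dB → output overshoot 0.8 dB → GR 3.2 dB.
A applies 9.55 dB more gain reduction.

A, by 9.55 dB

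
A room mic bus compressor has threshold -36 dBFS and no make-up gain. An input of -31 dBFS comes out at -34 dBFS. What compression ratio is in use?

Input overshoot = -31 − (-36) = 5 dB; output overshoot = -34 − (-36) = 2 dB.
Ratio = 5 / 2 = 2.5.

2.5:1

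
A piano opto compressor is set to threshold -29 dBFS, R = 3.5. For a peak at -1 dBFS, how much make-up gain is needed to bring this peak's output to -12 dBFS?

9 dB

Without make-up, output = threshold + overshoot/3.5 = -29 + 8 = -21 dBFS.
Gap to target: 9 dB.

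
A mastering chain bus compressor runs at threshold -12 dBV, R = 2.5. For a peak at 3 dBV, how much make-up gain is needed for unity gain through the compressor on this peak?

9 dB

The peak compresses to -12 + 15/2.5 = -6 dBV.
To reach 3 dBV requires 3 − (-6) = 9 dB of make-up.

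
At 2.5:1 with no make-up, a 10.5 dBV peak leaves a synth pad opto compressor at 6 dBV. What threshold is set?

3 dBV

Let T be the threshold. Output overshoot = (input overshoot)/R, so 6 − T = (10.5 − T)/2.5.
2.5·(6 − T) = 10.5 − T → 1.5·T = 15 − 10.5 = 4.5.
T = 4.5/1.5 = 3 dBV.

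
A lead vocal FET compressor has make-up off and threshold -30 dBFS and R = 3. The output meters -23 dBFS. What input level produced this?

-9 dBFS

The compressed level sits -23 − (-30) = 7 dB over threshold.
Before 3:1 compression the overshoot was 7 × 3 = 21 dB, so input = -30 + 21 = -9 dBFS.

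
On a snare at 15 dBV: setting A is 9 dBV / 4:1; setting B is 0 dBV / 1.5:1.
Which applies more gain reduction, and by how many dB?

B, by 0.5 dB

A: overshoot 6 dB → output overshoot 1.5 dB → GR 4.5 dB.
B: overshoot 15 dB → output overshoot 10 dB → GR 5 dB.
B applies 0.5 dB more gain reduction.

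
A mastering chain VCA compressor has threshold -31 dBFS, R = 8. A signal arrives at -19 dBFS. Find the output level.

-29.5 dBFS

The input is 12 dB above the -31 dBFS threshold.
8:1 compression reduces that to 12/8 = 1.5 dB over.
Output = -31 + 1.5 = -29.5 dBFS.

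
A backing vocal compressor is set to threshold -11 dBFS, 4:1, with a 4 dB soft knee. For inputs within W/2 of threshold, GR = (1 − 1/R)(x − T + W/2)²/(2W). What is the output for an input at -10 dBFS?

x − T + W/2 = -10 − (-11) + 2 = 3.
GR = (1 − 1/4) × 3² / 8 = 0.75 × 9 / 8 = 0.84375 dB.
Output = -10 − 0.84375 = -10.84375 dBFS.

-10.84375 dBFS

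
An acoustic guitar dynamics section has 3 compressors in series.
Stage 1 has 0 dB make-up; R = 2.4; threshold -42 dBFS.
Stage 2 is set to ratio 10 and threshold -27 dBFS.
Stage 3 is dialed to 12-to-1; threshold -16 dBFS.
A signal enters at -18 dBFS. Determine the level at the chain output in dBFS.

Stage 1: -18 dBFS is 24 dB over -42 dBFS; at 2.4:1 that becomes 10 dB over, giving -32 dBFS.
Stage 2: below threshold (-32 ≤ -27); passes unchanged; output -32 dBFS.
Stage 3: below threshold (-32 ≤ -16); passes unchanged; output -32 dBFS.

-32 dBFS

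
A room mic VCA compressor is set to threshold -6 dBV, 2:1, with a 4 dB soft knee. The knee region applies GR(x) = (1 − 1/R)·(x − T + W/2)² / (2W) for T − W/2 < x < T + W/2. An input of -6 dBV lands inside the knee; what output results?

x − T + W/2 = -6 − (-6) + 2 = 2.
GR = (1 − 1/2) × 2² / 8 = 0.5 × 4 / 8 = 0.25 dB.
Output = -6 − 0.25 = -6.25 dBV.

-6.25 dBV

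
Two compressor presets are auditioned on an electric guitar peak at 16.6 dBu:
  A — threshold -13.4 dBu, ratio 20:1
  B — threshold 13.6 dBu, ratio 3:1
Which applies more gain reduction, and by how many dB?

A, by 26.5 dB

A: GR = 30 − 30/20 = 28.5 dB.
B: GR = 3 − 3/3 = 2 dB.
Difference: 26.5 dB in favour of A.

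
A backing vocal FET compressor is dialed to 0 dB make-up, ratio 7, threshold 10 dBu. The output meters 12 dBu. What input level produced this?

The compressed level sits 12 − 10 = 2 dB over threshold.
Before 7:1 compression the overshoot was 2 × 7 = 14 dB, so input = 10 + 14 = 24 dBu.

24 dBu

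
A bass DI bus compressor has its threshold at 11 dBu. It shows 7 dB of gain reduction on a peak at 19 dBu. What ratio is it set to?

Input overshoot = 19 − 11 = 8 dB.
Output overshoot = 8 − 7 = 1 dB.
Ratio = input overshoot / output overshoot = 8 / 1 = 8.

8:1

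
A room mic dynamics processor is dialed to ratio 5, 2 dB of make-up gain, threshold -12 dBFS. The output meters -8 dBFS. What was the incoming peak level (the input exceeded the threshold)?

-2 dBFS

Stripping the +2 dB make-up gives -10 dBFS at the gain stage.
That's 2 dB above the -12 dBFS threshold.
Before 5:1 compression the overshoot was 2 × 5 = 10 dB, so input = -12 + 10 = -2 dBFS.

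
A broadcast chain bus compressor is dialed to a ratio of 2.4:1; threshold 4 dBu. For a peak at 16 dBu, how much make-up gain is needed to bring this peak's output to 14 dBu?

Without make-up, output = threshold + overshoot/2.4 = 4 + 5 = 9 dBu.
Gap to target: 5 dB.

5 dB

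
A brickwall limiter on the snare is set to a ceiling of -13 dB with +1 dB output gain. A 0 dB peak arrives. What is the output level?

The limiter clamps the peak to its -13 dB ceiling.
Output gain then adds 1 dB: -13 + 1 = -12 dB.

-12 dB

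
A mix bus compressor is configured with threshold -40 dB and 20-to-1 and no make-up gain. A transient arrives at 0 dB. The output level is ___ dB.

Overshoot: 0 − (-40) = 40 dB.
20:1 compression reduces that to 40/20 = 2 dB over.
So the level is -40 + 2 = -38 dB.

-38 dB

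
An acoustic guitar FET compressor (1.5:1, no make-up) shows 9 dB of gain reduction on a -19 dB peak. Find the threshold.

Let T be the threshold. Output overshoot = (input overshoot)/R, so -28 − T = (-19 − T)/1.5.
1.5·(-28 − T) = -19 − T → 0.5·T = -42 − (-19) = -23.
T = -23/0.5 = -46 dB.

-46 dB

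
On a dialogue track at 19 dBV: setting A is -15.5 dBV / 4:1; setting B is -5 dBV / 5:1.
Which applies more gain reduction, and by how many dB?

A: GR = 34.5 − 34.5/4 = 25.875 dB.
B: GR = 24 − 24/5 = 19.2 dB.
A reduces 6.675 dB more.

A, by 6.675 dB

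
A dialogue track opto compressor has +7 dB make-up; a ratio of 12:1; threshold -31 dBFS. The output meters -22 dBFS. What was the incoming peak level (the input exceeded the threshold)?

-7 dBFS

Stripping the +7 dB make-up gives -29 dBFS at the gain stage.
Post-compression overshoot = -29 − (-31) = 2 dB.
Input overshoot = R × output overshoot = 24 dB → input = -31 + 24 = -7 dBFS.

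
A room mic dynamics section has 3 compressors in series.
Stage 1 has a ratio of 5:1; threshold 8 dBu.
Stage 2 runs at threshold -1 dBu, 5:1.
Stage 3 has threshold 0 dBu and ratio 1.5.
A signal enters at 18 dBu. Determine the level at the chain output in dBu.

0.8 dBu

Stage 1: 18 dBu is 10 dB over 8 dBu; at 5:1 that becomes 2 dB over, giving 10 dBu.
Stage 2: 11 dB above -1 dBu, reduced 5:1 to 2.2 dB above → 1.2 dBu.
Stage 3: 1.2 dBu is 1.2 dB over 0 dBu; at 1.5:1 that becomes 0.8 dB over, giving 0.8 dBu.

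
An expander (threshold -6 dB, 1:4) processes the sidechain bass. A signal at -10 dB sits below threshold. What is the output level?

Below threshold, a 1:4 expander applies gain = (4−1)×(T − x) of attenuation.
(4−1) × 4 = 12 dB, so output = -10 − 12 = -22 dB.

-22 dB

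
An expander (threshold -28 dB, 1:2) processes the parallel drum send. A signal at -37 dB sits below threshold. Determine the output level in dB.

Undershoot = (-28) − (-37) = 9 dB.
At 1:2, that expands to 18 dB under threshold.
Output = -28 − 18 = -46 dB.

-46 dB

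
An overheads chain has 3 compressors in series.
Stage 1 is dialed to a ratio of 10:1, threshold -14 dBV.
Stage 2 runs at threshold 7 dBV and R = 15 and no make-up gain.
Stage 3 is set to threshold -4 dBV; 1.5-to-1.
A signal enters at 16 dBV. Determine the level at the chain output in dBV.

-11 dBV

Stage 1: overshoot 30 dB → 30/10 = 3 dB → -11 dBV.
Stage 2: below threshold (-11 ≤ 7); passes unchanged; output -11 dBV.
Stage 3: -11 dBV ≤ -4 dBV, so stage 3 doesn't engage; output -11 dBV.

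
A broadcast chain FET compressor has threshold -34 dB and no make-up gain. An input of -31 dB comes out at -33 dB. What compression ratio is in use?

Input overshoot = -31 − (-34) = 3 dB; output overshoot = -33 − (-34) = 1 dB.
Ratio = 3 / 1 = 3.

3:1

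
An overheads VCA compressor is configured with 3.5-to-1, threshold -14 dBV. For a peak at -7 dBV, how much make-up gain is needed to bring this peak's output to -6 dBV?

Overshoot 7 dB → 7/3.5 = 2 dB after compression, so the compressed level is -14 + 2 = -12 dBV.
Make-up = target − compressed = -6 − (-12) = 6 dB.

6 dB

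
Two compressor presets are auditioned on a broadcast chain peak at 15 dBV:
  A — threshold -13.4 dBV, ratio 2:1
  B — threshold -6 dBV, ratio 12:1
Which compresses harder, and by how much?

A: overshoot 28.4 dB → output overshoot 14.2 dB → GR 14.2 dB.
B: overshoot 21 dB → output overshoot 1.75 dB → GR 19.25 dB.
Difference: 5.05 dB in favour of B.

B, by 5.05 dB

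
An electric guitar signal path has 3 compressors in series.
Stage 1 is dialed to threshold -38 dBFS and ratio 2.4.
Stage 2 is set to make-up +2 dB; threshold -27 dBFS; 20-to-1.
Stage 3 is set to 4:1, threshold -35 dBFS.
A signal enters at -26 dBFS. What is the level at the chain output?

-34 dBFS

Stage 1: 12 dB above -38 dBFS, reduced 2.4:1 to 5 dB above → -33 dBFS.
Stage 2: -33 dBFS is at or below the -27 dBFS threshold — no compression; make-up brings it to -31 dBFS.
Stage 3: -31 dBFS is 4 dB over -35 dBFS; at 4:1 that becomes 1 dB over, giving -34 dBFS.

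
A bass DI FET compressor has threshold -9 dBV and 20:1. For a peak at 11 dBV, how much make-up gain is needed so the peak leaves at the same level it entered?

19 dB

The peak compresses to -9 + 20/20 = -8 dBV.
To reach 11 dBV requires 11 − (-8) = 19 dB of make-up.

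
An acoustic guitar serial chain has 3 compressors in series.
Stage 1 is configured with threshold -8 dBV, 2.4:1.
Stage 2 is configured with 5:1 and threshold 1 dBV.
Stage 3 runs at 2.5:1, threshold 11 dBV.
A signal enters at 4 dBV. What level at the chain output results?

-3 dBV

Stage 1: 4 dBV is 12 dB over -8 dBV; at 2.4:1 that becomes 5 dB over, giving -3 dBV.
Stage 2: below threshold (-3 ≤ 1); passes unchanged; output -3 dBV.
Stage 3: -3 dBV is at or below the 11 dBV threshold — no compression; output -3 dBV.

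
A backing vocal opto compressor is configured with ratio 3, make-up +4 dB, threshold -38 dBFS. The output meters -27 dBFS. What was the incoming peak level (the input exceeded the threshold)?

-17 dBFS

Stripping the +4 dB make-up gives -31 dBFS at the gain stage.
The compressed level sits -31 − (-38) = 7 dB over threshold.
Before 3:1 compression the overshoot was 7 × 3 = 21 dB, so input = -38 + 21 = -17 dBFS.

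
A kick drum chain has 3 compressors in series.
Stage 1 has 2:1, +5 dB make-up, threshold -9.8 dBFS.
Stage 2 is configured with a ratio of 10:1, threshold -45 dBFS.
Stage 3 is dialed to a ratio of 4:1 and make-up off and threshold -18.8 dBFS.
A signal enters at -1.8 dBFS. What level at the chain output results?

-40.58 dBFS

Stage 1: 8 dB above -9.8 dBFS, reduced 2:1 to 4 dB above → -5.8 dBFS; +5 dB make-up → -0.8 dBFS.
Stage 2: 44.2 dB above -45 dBFS, reduced 10:1 to 4.42 dB above → -40.58 dBFS.
Stage 3: -40.58 dBFS is at or below the -18.8 dBFS threshold — no compression; output -40.58 dBFS.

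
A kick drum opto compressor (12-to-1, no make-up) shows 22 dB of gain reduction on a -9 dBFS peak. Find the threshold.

Input is 24 dB above T (since output overshoot × R = input overshoot: (-31 − T)·12 = -9 − T gives T = -33 dBFS).
Check: -33 + (-9 − (-33))/12 = -33 + 2 = -31 dBFS. ✓

-33 dBFS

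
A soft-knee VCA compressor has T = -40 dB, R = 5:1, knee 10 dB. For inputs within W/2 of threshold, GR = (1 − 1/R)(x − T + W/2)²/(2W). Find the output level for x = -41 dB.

-41.64 dB

x − T + W/2 = -41 − (-40) + 5 = 4.
GR = (1 − 1/5) × 4² / 20 = 0.8 × 16 / 20 = 0.64 dB.
Output = -41 − 0.64 = -41.64 dB.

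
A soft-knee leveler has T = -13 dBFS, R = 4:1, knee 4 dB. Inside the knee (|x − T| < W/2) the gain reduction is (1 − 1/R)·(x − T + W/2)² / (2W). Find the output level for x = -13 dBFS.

x − T + W/2 = -13 − (-13) + 2 = 2.
GR = (1 − 1/4) × 2² / 8 = 0.75 × 4 / 8 = 0.375 dB.
Output = -13 − 0.375 = -13.375 dBFS.

-13.375 dBFS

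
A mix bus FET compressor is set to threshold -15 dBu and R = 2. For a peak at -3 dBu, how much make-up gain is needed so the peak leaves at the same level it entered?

6 dB

The peak compresses to -15 + 12/2 = -9 dBu.
To reach -3 dBu requires -3 − (-9) = 6 dB of make-up.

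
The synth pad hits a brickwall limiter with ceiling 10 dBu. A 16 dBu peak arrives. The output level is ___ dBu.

10 dBu

The limiter clamps the peak to its 10 dBu ceiling.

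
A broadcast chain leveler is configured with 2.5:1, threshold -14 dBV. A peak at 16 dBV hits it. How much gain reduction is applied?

16 dBV exceeds the threshold by 30 dB.
A 2.5:1 ratio leaves 12 dB of that excess.
So the signal is attenuated by 30 − 12 = 18 dB.

18 dB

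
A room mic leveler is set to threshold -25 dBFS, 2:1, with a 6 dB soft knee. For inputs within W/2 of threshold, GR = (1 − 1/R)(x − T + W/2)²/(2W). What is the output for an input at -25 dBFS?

x − T + W/2 = -25 − (-25) + 3 = 3.
GR = (1 − 1/2) × 3² / 12 = 0.5 × 9 / 12 = 0.375 dB.
Output = -25 − 0.375 = -25.375 dBFS.

-25.375 dBFS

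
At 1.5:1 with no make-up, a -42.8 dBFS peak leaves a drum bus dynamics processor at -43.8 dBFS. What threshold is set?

Input is 3 dB above T (since output overshoot × R = input overshoot: (-43.8 − T)·1.5 = -42.8 − T gives T = -45.8 dBFS).
Check: -45.8 + (-42.8 − (-45.8))/1.5 = -45.8 + 2 = -43.8 dBFS. ✓

-45.8 dBFS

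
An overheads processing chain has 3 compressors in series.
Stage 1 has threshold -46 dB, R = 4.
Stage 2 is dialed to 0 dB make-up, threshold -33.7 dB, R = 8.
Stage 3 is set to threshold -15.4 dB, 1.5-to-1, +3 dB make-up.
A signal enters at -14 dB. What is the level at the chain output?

-35 dB

Stage 1: overshoot 32 dB → 32/4 = 8 dB → -38 dB.
Stage 2: -38 dB ≤ -33.7 dB, so stage 2 doesn't engage; output -38 dB.
Stage 3: -38 dB ≤ -15.4 dB, so stage 3 doesn't engage; make-up brings it to -35 dB.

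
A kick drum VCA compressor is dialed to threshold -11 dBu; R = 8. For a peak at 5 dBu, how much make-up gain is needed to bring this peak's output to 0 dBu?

9 dB

The peak compresses to -11 + 16/8 = -9 dBu.
To reach 0 dBu requires 0 − (-9) = 9 dB of make-up.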